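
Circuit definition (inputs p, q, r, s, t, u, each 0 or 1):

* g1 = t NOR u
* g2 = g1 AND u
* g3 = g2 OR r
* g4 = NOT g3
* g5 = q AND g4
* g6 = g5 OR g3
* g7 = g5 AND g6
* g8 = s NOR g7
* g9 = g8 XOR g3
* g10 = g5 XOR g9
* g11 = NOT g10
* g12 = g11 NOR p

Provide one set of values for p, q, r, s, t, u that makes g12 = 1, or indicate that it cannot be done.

Check with p=0, q=0, r=0, s=0, t=0, u=1:
g1 = t NOR u = 0 NOR 1 = 0
g2 = g1 AND u = 0 AND 1 = 0
g3 = g2 OR r = 0 OR 0 = 0
g4 = NOT g3 = NOT 0 = 1
g5 = q AND g4 = 0 AND 1 = 0
g6 = g5 OR g3 = 0 OR 0 = 0
g7 = g5 AND g6 = 0 AND 0 = 0
g8 = s NOR g7 = 0 NOR 0 = 1
g9 = g8 XOR g3 = 1 XOR 0 = 1
g10 = g5 XOR g9 = 0 XOR 1 = 1
g11 = NOT g10 = NOT 1 = 0
g12 = g11 NOR p = 0 NOR 0 = 1
So g12 = 1 as required.

p=0, q=0, r=0, s=0, t=0, u=1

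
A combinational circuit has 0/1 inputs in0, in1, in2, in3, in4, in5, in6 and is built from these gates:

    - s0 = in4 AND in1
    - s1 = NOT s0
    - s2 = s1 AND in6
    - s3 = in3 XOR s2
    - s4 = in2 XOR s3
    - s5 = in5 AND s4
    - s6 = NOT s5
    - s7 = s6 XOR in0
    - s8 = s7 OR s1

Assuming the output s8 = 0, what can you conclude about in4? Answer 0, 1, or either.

1

s8 = s7 OR s1 must be 0, so both s7 = 0 and s1 = 0.
Every assignment with s8 = 0 has in4 = 1; there are 16 such assignment(s).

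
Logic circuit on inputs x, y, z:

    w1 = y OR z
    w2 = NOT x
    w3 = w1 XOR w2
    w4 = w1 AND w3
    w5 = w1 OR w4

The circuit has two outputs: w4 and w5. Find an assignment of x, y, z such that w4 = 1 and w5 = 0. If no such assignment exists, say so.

Across all 8 input combinations, none give both w4 = 1 and w5 = 0.

no solution exists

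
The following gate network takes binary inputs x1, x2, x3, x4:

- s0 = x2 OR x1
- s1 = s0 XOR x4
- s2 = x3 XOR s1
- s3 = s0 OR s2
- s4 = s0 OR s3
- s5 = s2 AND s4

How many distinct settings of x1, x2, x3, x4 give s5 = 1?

8

s5 = s2 AND s4 must be 1, so both s2 = 1 and s4 = 1.
s2 = x3 XOR s1 must be 1, so x3 and s1 differ.
s4 = s0 OR s3 must be 1, so at least one of s0, s3 is 1.
Enumerating the 16 input combinations, 8 give s5 = 1 and 8 give s5 = 0.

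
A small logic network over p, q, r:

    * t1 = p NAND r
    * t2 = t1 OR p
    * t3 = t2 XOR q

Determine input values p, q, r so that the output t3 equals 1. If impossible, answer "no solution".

p=0 q=0 r=0

Check with p=0 q=0 r=0:
t1 = p NAND r = 0 NAND 0 = 1
t2 = t1 OR p = 1 OR 0 = 1
t3 = t2 XOR q = 1 XOR 0 = 1
So t3 = 1 as required.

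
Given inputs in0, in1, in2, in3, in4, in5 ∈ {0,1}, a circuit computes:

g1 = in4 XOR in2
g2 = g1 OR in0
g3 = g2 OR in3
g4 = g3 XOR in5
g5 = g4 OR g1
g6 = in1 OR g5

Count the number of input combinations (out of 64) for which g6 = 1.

g6 = in1 OR g5 must be 1, so at least one of in1, g5 is 1.
Enumerating the 64 input combinations, 56 give g6 = 1 and 8 give g6 = 0.

56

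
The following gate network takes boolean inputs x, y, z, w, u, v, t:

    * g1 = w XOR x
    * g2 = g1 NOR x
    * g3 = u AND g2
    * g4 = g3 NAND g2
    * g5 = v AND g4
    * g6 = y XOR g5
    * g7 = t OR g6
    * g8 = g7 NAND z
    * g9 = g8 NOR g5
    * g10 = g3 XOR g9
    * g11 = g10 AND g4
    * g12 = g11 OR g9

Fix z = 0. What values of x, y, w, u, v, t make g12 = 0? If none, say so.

Check with z = 0 and x=1, y=0, w=0, u=1, v=1, t=1:
g1 = w XOR x = 0 XOR 1 = 1
g2 = g1 NOR x = 1 NOR 1 = 0
g3 = u AND g2 = 1 AND 0 = 0
g4 = g3 NAND g2 = 0 NAND 0 = 1
g5 = v AND g4 = 1 AND 1 = 1
g6 = y XOR g5 = 0 XOR 1 = 1
g7 = t OR g6 = 1 OR 1 = 1
g8 = g7 NAND z = 1 NAND 0 = 1
g9 = g8 NOR g5 = 1 NOR 1 = 0
g10 = g3 XOR g9 = 0 XOR 0 = 0
g11 = g10 AND g4 = 0 AND 1 = 0
g12 = g11 OR g9 = 0 OR 0 = 0
So g12 = 0.

x=1, y=0, w=0, u=1, v=1, t=1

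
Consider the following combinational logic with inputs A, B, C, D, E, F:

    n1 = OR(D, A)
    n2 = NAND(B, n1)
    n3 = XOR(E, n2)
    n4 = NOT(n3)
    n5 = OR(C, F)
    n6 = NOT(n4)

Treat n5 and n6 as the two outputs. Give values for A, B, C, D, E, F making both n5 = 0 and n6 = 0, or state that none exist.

Check with A=0, B=0, C=0, D=0, E=1, F=0:
n1 = OR(D, A) = OR(0, 0) = 0
n2 = NAND(B, n1) = NAND(0, 0) = 1
n3 = XOR(E, n2) = XOR(1, 1) = 0
n4 = NOT(n3) = NOT 0 = 1
n5 = OR(C, F) = OR(0, 0) = 0
n6 = NOT(n4) = NOT 1 = 0
So n5 = 0 and n6 = 0.

A=0, B=0, C=0, D=0, E=1, F=0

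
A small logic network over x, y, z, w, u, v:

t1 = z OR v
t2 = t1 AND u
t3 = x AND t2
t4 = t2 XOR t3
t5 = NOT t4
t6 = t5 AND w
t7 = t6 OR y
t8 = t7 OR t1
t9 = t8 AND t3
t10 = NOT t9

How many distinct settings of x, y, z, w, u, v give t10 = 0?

12

t10 = NOT t9 must be 0, so t9 = 1.
t9 = t8 AND t3 must be 1, so both t8 = 1 and t3 = 1.
Enumerating the 64 input combinations, 12 give t10 = 0 and 52 give t10 = 1.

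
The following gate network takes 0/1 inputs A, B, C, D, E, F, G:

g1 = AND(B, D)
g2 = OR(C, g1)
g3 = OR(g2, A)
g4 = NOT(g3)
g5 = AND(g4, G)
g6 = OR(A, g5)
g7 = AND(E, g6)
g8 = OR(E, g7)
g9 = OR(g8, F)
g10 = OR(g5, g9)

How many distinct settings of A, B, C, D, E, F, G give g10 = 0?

g10 = OR(g5, g9) must be 0, so both g5 = 0 and g9 = 0.
g5 = AND(g4, G) must be 0, so at least one of g4, G is 0.
Enumerating the 128 input combinations, 29 give g10 = 0 and 99 give g10 = 1.

29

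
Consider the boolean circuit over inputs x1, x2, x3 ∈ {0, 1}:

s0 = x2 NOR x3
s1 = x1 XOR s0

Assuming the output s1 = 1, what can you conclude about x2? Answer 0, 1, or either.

Both values of x2 occur among assignments with s1 = 1:
  x2=0: x1=0, x2=0, x3=0
  x2=1: x1=1, x2=1, x3=0

either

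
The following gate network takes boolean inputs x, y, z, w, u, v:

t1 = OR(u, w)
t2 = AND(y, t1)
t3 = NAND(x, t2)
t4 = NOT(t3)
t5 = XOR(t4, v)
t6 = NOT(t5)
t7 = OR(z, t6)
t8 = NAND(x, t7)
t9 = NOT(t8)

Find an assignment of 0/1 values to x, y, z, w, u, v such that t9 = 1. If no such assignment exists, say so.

t9 = NOT(t8) must be 1, so t8 = 0.
t8 = NAND(x, t7) must be 0, so both x = 1 and t7 = 1.
t7 = OR(z, t6) must be 1, so at least one of z, t6 is 1.
Check with x=1, y=0, z=1, w=0, u=0, v=1:
t1 = OR(u, w) = OR(0, 0) = 0
t2 = AND(y, t1) = AND(0, 0) = 0
t3 = NAND(x, t2) = NAND(1, 0) = 1
t4 = NOT(t3) = NOT 1 = 0
t5 = XOR(t4, v) = XOR(0, 1) = 1
t6 = NOT(t5) = NOT 1 = 0
t7 = OR(z, t6) = OR(1, 0) = 1
t8 = NAND(x, t7) = NAND(1, 1) = 0
t9 = NOT(t8) = NOT 0 = 1
So t9 = 1 as required.

x=1, y=0, z=1, w=0, u=0, v=1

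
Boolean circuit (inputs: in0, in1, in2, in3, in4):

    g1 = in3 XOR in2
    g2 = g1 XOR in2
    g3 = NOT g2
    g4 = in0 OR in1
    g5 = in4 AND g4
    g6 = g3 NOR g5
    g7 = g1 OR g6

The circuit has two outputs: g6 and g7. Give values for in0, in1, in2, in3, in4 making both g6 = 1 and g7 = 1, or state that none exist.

in0=1 in1=0 in2=1 in3=1 in4=0

Check with in0=1 in1=0 in2=1 in3=1 in4=0:
g1 = in3 XOR in2 = 1 XOR 1 = 0
g2 = g1 XOR in2 = 0 XOR 1 = 1
g3 = NOT g2 = NOT 1 = 0
g4 = in0 OR in1 = 1 OR 0 = 1
g5 = in4 AND g4 = 0 AND 1 = 0
g6 = g3 NOR g5 = 0 NOR 0 = 1
g7 = g1 OR g6 = 0 OR 1 = 1
So g6 = 1 and g7 = 1.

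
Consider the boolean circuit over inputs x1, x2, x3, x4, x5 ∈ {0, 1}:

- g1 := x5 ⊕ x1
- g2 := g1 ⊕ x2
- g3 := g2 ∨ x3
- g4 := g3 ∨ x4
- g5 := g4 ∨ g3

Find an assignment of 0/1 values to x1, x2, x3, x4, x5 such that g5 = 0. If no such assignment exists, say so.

x1=0, x2=1, x3=0, x4=0, x5=1

Check with x1=0, x2=1, x3=0, x4=0, x5=1:
g1 = x5 ⊕ x1 = 1 ⊕ 0 = 1
g2 = g1 ⊕ x2 = 1 ⊕ 1 = 0
g3 = g2 ∨ x3 = 0 ∨ 0 = 0
g4 = g3 ∨ x4 = 0 ∨ 0 = 0
g5 = g4 ∨ g3 = 0 ∨ 0 = 0
So g5 = 0 as required.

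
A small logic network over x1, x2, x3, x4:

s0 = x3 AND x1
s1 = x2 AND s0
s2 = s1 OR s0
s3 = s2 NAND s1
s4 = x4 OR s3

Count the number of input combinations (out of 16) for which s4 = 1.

s4 = x4 OR s3 must be 1, so at least one of x4, s3 is 1.
Enumerating the 16 input combinations, 15 give s4 = 1 and 1 give s4 = 0.

15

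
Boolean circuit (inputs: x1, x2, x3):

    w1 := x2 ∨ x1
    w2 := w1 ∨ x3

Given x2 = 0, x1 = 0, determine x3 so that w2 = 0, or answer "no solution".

x3=0

w2 = w1 ∨ x3 must be 0, so both w1 = 0 and x3 = 0.
w1 = x2 ∨ x1 must be 0, so both x2 = 0 and x1 = 0.
Check with x2 = 0, x1 = 0 and x3=0:
w1 = x2 ∨ x1 = 0 ∨ 0 = 0
w2 = w1 ∨ x3 = 0 ∨ 0 = 0
So w2 = 0.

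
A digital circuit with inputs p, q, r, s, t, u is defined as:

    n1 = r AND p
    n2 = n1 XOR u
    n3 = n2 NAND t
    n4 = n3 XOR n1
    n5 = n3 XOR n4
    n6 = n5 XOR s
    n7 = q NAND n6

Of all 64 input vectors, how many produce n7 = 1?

48

n7 = q NAND n6 must be 1, so at least one of q, n6 is 0.
Enumerating the 64 input combinations, 48 give n7 = 1 and 16 give n7 = 0.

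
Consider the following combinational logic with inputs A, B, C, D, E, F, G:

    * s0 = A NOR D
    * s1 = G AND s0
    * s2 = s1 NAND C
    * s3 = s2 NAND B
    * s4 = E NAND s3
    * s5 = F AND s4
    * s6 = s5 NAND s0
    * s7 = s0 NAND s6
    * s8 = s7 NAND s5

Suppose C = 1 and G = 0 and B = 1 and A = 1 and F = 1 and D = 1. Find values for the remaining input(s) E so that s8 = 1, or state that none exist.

no solution exists

With C = 1 and G = 0 and B = 1 and A = 1 and F = 1 and D = 1 fixed, none of the 2 settings of E give s8 = 1.
For example, with E=0:
s0 = A NOR D = 1 NOR 1 = 0
s1 = G AND s0 = 0 AND 0 = 0
s2 = s1 NAND C = 0 NAND 1 = 1
s3 = s2 NAND B = 1 NAND 1 = 0
s4 = E NAND s3 = 0 NAND 0 = 1
s5 = F AND s4 = 1 AND 1 = 1
s6 = s5 NAND s0 = 1 NAND 0 = 1
s7 = s0 NAND s6 = 0 NAND 1 = 1
s8 = s7 NAND s5 = 1 NAND 1 = 0
giving s8 = 0 ≠ 1.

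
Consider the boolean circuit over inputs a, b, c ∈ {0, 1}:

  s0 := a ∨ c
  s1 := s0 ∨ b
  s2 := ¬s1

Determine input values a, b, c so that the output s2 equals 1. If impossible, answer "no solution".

s2 = ¬s1 must be 1, so s1 = 0.
Check with a=0 b=0 c=0:
s0 = a ∨ c = 0 ∨ 0 = 0
s1 = s0 ∨ b = 0 ∨ 0 = 0
s2 = ¬s1 = ¬0 = 1
So s2 = 1 as required.

a=0 b=0 c=0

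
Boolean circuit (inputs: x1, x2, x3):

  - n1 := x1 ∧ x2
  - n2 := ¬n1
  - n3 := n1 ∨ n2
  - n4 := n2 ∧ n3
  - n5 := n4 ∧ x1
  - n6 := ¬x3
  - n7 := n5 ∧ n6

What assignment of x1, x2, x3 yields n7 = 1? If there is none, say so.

x1=1, x2=0, x3=0

n7 = n5 ∧ n6 must be 1, so both n5 = 1 and n6 = 1.
Check with x1=1, x2=0, x3=0:
n1 = x1 ∧ x2 = 1 ∧ 0 = 0
n2 = ¬n1 = ¬0 = 1
n3 = n1 ∨ n2 = 0 ∨ 1 = 1
n4 = n2 ∧ n3 = 1 ∧ 1 = 1
n5 = n4 ∧ x1 = 1 ∧ 1 = 1
n6 = ¬x3 = ¬0 = 1
n7 = n5 ∧ n6 = 1 ∧ 1 = 1
So n7 = 1 as required.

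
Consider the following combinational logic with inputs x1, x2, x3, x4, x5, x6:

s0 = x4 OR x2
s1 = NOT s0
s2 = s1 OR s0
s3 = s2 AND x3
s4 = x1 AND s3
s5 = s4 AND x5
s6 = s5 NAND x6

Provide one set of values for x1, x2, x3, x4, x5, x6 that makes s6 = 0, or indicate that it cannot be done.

s6 = s5 NAND x6 must be 0, so both s5 = 1 and x6 = 1.
s5 = s4 AND x5 must be 1, so both s4 = 1 and x5 = 1.
Check with x1=1, x2=1, x3=1, x4=0, x5=1, x6=1:
s0 = x4 OR x2 = 0 OR 1 = 1
s1 = NOT s0 = NOT 1 = 0
s2 = s1 OR s0 = 0 OR 1 = 1
s3 = s2 AND x3 = 1 AND 1 = 1
s4 = x1 AND s3 = 1 AND 1 = 1
s5 = s4 AND x5 = 1 AND 1 = 1
s6 = s5 NAND x6 = 1 NAND 1 = 0
So s6 = 0 as required.

x1=1, x2=1, x3=1, x4=0, x5=1, x6=1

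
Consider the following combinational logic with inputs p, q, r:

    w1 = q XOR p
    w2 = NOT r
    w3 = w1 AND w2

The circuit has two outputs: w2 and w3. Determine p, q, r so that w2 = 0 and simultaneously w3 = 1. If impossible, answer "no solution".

no solution exists

Across all 8 input combinations, none give both w2 = 0 and w3 = 1.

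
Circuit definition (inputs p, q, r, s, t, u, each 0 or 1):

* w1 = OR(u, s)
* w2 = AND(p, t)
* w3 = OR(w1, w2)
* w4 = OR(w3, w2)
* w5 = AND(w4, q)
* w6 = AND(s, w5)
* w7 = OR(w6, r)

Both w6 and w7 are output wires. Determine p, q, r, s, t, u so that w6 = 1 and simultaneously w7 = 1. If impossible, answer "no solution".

Check with p=1, q=1, r=0, s=1, t=0, u=0:
w1 = OR(u, s) = OR(0, 1) = 1
w2 = AND(p, t) = AND(1, 0) = 0
w3 = OR(w1, w2) = OR(1, 0) = 1
w4 = OR(w3, w2) = OR(1, 0) = 1
w5 = AND(w4, q) = AND(1, 1) = 1
w6 = AND(s, w5) = AND(1, 1) = 1
w7 = OR(w6, r) = OR(1, 0) = 1
So w6 = 1 and w7 = 1.

p=1, q=1, r=0, s=1, t=0, u=0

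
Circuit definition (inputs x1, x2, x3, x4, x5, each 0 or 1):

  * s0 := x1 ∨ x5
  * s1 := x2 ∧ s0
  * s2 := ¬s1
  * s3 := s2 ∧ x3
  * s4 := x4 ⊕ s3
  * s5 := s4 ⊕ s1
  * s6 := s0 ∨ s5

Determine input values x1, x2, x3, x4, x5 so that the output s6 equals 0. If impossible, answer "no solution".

s6 = s0 ∨ s5 must be 0, so both s0 = 0 and s5 = 0.
s0 = x1 ∨ x5 must be 0, so both x1 = 0 and x5 = 0.
Check with x1=0, x2=0, x3=1, x4=1, x5=0:
s0 = x1 ∨ x5 = 0 ∨ 0 = 0
s1 = x2 ∧ s0 = 0 ∧ 0 = 0
s2 = ¬s1 = ¬0 = 1
s3 = s2 ∧ x3 = 1 ∧ 1 = 1
s4 = x4 ⊕ s3 = 1 ⊕ 1 = 0
s5 = s4 ⊕ s1 = 0 ⊕ 0 = 0
s6 = s0 ∨ s5 = 0 ∨ 0 = 0
So s6 = 0 as required.

x1=0, x2=0, x3=1, x4=1, x5=0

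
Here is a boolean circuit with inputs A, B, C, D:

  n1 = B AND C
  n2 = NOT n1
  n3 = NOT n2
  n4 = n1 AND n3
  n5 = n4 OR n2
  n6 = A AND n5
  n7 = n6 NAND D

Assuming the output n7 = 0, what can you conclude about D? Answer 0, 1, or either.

1

n7 = n6 NAND D must be 0, so both n6 = 1 and D = 1.
n6 = A AND n5 must be 1, so both A = 1 and n5 = 1.
n5 = n4 OR n2 must be 1, so at least one of n4, n2 is 1.
Every assignment with n7 = 0 has D = 1; there are 4 such assignment(s).
  A=1, B=0, C=0, D=1
  A=1, B=0, C=1, D=1
  A=1, B=1, C=0, D=1
  A=1, B=1, C=1, D=1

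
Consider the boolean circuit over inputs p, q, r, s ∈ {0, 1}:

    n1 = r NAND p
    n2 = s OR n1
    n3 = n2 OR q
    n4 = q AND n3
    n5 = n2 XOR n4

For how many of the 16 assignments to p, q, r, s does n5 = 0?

n5 = n2 XOR n4 must be 0, so n2 and n4 are equal.
Enumerating the 16 input combinations, 8 give n5 = 0 and 8 give n5 = 1.

8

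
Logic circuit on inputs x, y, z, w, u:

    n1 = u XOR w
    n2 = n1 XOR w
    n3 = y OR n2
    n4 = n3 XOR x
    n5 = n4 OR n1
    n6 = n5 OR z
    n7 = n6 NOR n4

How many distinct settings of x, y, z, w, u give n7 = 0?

28

n7 = n6 NOR n4 must be 0, so at least one of n6, n4 is 1.
Enumerating the 32 input combinations, 28 give n7 = 0 and 4 give n7 = 1.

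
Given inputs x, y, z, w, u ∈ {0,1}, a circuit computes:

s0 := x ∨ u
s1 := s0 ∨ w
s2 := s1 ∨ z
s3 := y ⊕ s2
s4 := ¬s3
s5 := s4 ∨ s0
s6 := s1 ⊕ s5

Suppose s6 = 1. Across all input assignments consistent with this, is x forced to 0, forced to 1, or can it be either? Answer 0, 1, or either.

0

s6 = s1 ⊕ s5 must be 1, so s1 and s5 differ.
Every assignment with s6 = 1 has x = 0; there are 4 such assignment(s).
  x=0, y=0, z=0, w=0, u=0
  x=0, y=0, z=0, w=1, u=0
  x=0, y=0, z=1, w=1, u=0
  x=0, y=1, z=1, w=0, u=0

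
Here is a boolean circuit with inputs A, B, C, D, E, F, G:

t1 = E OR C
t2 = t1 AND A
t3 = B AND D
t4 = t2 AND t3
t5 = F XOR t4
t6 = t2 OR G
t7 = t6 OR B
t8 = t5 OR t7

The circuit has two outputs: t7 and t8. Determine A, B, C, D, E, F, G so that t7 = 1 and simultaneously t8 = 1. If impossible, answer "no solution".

A=1, B=0, C=0, D=1, E=0, F=0, G=1

Check with A=1, B=0, C=0, D=1, E=0, F=0, G=1:
t1 = E OR C = 0 OR 0 = 0
t2 = t1 AND A = 0 AND 1 = 0
t3 = B AND D = 0 AND 1 = 0
t4 = t2 AND t3 = 0 AND 0 = 0
t5 = F XOR t4 = 0 XOR 0 = 0
t6 = t2 OR G = 0 OR 1 = 1
t7 = t6 OR B = 1 OR 0 = 1
t8 = t5 OR t7 = 0 OR 1 = 1
So t7 = 1 and t8 = 1.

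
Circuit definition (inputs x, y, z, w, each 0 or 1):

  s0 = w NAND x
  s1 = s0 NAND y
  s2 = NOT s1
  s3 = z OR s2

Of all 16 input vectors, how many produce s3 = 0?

s3 = z OR s2 must be 0, so both z = 0 and s2 = 0.
s2 = NOT s1 must be 0, so s1 = 1.
s1 = s0 NAND y must be 1, so at least one of s0, y is 0.
Satisfying assignments:
  x=0, y=0, z=0, w=0
  x=0, y=0, z=0, w=1
  x=1, y=0, z=0, w=0
  x=1, y=0, z=0, w=1
  x=1, y=1, z=0, w=1

5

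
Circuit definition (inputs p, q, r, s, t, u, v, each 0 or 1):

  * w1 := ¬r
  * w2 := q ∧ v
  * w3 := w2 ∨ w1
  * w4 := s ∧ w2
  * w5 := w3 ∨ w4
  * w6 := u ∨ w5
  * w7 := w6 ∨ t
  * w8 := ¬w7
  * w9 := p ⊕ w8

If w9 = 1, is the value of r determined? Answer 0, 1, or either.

either

Both values of r occur among assignments with w9 = 1:
  r=0: p=1, q=0, r=0, s=0, t=0, u=0, v=0
  r=1: p=0, q=0, r=1, s=0, t=0, u=0, v=0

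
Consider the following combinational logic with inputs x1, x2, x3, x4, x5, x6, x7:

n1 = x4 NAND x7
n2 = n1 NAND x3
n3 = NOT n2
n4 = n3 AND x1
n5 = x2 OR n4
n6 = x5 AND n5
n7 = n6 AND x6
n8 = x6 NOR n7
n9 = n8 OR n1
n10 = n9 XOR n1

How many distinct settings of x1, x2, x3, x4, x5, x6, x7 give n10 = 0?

112

n10 = n9 XOR n1 must be 0, so n9 and n1 are equal.
Enumerating the 128 input combinations, 112 give n10 = 0 and 16 give n10 = 1.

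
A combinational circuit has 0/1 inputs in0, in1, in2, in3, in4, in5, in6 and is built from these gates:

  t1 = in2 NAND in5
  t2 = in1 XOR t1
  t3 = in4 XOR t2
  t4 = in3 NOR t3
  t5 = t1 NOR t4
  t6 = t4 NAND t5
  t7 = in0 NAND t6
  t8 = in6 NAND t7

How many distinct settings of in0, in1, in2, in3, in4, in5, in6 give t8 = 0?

32

t8 = in6 NAND t7 must be 0, so both in6 = 1 and t7 = 1.
t7 = in0 NAND t6 must be 1, so at least one of in0, t6 is 0.
Enumerating the 128 input combinations, 32 give t8 = 0 and 96 give t8 = 1.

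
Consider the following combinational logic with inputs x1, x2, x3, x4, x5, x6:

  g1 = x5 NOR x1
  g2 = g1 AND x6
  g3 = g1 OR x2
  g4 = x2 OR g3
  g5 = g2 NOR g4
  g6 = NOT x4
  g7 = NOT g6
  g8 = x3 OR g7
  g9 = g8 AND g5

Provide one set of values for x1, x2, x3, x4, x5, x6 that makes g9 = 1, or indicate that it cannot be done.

x1=1, x2=0, x3=1, x4=0, x5=1, x6=1

Check with x1=1, x2=0, x3=1, x4=0, x5=1, x6=1:
g1 = x5 NOR x1 = 1 NOR 1 = 0
g2 = g1 AND x6 = 0 AND 1 = 0
g3 = g1 OR x2 = 0 OR 0 = 0
g4 = x2 OR g3 = 0 OR 0 = 0
g5 = g2 NOR g4 = 0 NOR 0 = 1
g6 = NOT x4 = NOT 0 = 1
g7 = NOT g6 = NOT 1 = 0
g8 = x3 OR g7 = 1 OR 0 = 1
g9 = g8 AND g5 = 1 AND 1 = 1
So g9 = 1 as required.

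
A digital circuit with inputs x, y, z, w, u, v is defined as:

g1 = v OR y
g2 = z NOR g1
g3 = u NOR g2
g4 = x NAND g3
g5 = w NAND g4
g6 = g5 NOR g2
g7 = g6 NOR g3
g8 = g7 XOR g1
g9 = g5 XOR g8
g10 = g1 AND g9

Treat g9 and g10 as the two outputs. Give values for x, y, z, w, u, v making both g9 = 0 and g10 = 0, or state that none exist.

Check with x=0, y=0, z=0, w=0, u=1, v=0:
g1 = v OR y = 0 OR 0 = 0
g2 = z NOR g1 = 0 NOR 0 = 1
g3 = u NOR g2 = 1 NOR 1 = 0
g4 = x NAND g3 = 0 NAND 0 = 1
g5 = w NAND g4 = 0 NAND 1 = 1
g6 = g5 NOR g2 = 1 NOR 1 = 0
g7 = g6 NOR g3 = 0 NOR 0 = 1
g8 = g7 XOR g1 = 1 XOR 0 = 1
g9 = g5 XOR g8 = 1 XOR 1 = 0
g10 = g1 AND g9 = 0 AND 0 = 0
So g9 = 0 and g10 = 0.

x=0, y=0, z=0, w=0, u=1, v=0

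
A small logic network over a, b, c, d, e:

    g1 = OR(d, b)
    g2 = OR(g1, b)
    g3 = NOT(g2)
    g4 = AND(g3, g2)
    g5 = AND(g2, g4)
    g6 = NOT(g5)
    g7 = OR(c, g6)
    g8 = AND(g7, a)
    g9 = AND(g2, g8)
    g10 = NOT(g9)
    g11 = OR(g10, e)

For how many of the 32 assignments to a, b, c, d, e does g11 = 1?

26

g11 = OR(g10, e) must be 1, so at least one of g10, e is 1.
Enumerating the 32 input combinations, 26 give g11 = 1 and 6 give g11 = 0.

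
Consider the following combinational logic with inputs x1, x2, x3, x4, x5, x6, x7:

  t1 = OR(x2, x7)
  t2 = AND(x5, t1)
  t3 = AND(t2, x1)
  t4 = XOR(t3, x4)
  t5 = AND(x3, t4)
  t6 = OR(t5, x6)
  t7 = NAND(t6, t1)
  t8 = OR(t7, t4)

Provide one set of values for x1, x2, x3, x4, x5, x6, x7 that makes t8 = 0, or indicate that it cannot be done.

t8 = OR(t7, t4) must be 0, so both t7 = 0 and t4 = 0.
Check with x1=1, x2=1, x3=0, x4=1, x5=1, x6=1, x7=1:
t1 = OR(x2, x7) = OR(1, 1) = 1
t2 = AND(x5, t1) = AND(1, 1) = 1
t3 = AND(t2, x1) = AND(1, 1) = 1
t4 = XOR(t3, x4) = XOR(1, 1) = 0
t5 = AND(x3, t4) = AND(0, 0) = 0
t6 = OR(t5, x6) = OR(0, 1) = 1
t7 = NAND(t6, t1) = NAND(1, 1) = 0
t8 = OR(t7, t4) = OR(0, 0) = 0
So t8 = 0 as required.

x1=1, x2=1, x3=0, x4=1, x5=1, x6=1, x7=1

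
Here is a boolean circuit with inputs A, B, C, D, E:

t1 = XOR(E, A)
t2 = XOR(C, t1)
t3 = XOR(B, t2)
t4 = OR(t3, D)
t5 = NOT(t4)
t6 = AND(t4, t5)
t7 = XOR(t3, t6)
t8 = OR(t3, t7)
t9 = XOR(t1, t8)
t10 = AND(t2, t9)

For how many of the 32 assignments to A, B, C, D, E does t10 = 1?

t10 = AND(t2, t9) must be 1, so both t2 = 1 and t9 = 1.
t2 = XOR(C, t1) must be 1, so C and t1 differ.
Enumerating the 32 input combinations, 8 give t10 = 1 and 24 give t10 = 0.

8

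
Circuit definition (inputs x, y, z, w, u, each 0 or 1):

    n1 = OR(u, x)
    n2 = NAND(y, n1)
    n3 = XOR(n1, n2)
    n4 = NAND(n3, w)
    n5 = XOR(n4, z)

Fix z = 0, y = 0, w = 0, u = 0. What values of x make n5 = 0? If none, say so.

no solution exists

With z = 0, y = 0, w = 0, u = 0 fixed, none of the 2 settings of x give n5 = 0.
For example, with x=0:
n1 = OR(u, x) = OR(0, 0) = 0
n2 = NAND(y, n1) = NAND(0, 0) = 1
n3 = XOR(n1, n2) = XOR(0, 1) = 1
n4 = NAND(n3, w) = NAND(1, 0) = 1
n5 = XOR(n4, z) = XOR(1, 0) = 1
giving n5 = 1 ≠ 0.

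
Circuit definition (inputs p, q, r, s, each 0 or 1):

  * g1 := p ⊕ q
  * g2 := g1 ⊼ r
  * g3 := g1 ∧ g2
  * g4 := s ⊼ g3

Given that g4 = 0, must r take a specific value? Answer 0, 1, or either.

g4 = s ⊼ g3 must be 0, so both s = 1 and g3 = 1.
g3 = g1 ∧ g2 must be 1, so both g1 = 1 and g2 = 1.
Every assignment with g4 = 0 has r = 0; there are 2 such assignment(s).
  p=0, q=1, r=0, s=1
  p=1, q=0, r=0, s=1

0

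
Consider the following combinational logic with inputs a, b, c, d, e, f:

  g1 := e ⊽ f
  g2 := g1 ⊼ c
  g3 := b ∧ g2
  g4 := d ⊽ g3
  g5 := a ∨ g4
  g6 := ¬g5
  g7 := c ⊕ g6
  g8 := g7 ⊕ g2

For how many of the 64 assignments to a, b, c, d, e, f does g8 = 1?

g8 = g7 ⊕ g2 must be 1, so g7 and g2 differ.
Enumerating the 64 input combinations, 35 give g8 = 1 and 29 give g8 = 0.

35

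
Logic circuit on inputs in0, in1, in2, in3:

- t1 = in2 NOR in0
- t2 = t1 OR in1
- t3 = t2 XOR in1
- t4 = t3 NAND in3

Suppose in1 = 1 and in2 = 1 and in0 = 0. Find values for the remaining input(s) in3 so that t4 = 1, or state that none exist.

t4 = t3 NAND in3 must be 1, so at least one of t3, in3 is 0.
Check with in1 = 1 and in2 = 1 and in0 = 0 and in3=1:
t1 = in2 NOR in0 = 1 NOR 0 = 0
t2 = t1 OR in1 = 0 OR 1 = 1
t3 = t2 XOR in1 = 1 XOR 1 = 0
t4 = t3 NAND in3 = 0 NAND 1 = 1
So t4 = 1.

in3=1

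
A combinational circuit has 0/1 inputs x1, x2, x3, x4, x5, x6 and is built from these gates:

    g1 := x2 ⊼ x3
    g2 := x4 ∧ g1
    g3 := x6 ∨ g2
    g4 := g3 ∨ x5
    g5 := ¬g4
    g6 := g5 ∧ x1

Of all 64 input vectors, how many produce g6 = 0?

g6 = g5 ∧ x1 must be 0, so at least one of g5, x1 is 0.
Enumerating the 64 input combinations, 59 give g6 = 0 and 5 give g6 = 1.

59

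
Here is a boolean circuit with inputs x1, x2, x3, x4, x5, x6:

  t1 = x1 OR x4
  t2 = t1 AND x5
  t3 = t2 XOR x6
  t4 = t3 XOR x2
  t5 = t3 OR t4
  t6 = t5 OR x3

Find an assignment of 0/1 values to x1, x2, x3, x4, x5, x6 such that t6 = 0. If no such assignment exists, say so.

x1=1, x2=0, x3=0, x4=1, x5=0, x6=0

t6 = t5 OR x3 must be 0, so both t5 = 0 and x3 = 0.
t5 = t3 OR t4 must be 0, so both t3 = 0 and t4 = 0.
Check with x1=1, x2=0, x3=0, x4=1, x5=0, x6=0:
t1 = x1 OR x4 = 1 OR 1 = 1
t2 = t1 AND x5 = 1 AND 0 = 0
t3 = t2 XOR x6 = 0 XOR 0 = 0
t4 = t3 XOR x2 = 0 XOR 0 = 0
t5 = t3 OR t4 = 0 OR 0 = 0
t6 = t5 OR x3 = 0 OR 0 = 0
So t6 = 0 as required.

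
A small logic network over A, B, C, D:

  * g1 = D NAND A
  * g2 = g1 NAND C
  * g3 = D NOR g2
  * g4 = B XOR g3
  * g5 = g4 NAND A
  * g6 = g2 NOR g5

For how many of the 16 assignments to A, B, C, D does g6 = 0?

g6 = g2 NOR g5 must be 0, so at least one of g2, g5 is 1.
Enumerating the 16 input combinations, 15 give g6 = 0 and 1 give g6 = 1.

15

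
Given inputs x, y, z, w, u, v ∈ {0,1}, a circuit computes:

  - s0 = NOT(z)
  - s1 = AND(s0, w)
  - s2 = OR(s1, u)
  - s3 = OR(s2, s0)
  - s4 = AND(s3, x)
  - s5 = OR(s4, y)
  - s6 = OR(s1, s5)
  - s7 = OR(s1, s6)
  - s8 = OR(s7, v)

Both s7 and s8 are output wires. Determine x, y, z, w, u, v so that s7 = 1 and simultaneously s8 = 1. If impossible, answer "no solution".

Check with x=1 y=1 z=1 w=0 u=0 v=1:
s0 = NOT(z) = NOT 1 = 0
s1 = AND(s0, w) = AND(0, 0) = 0
s2 = OR(s1, u) = OR(0, 0) = 0
s3 = OR(s2, s0) = OR(0, 0) = 0
s4 = AND(s3, x) = AND(0, 1) = 0
s5 = OR(s4, y) = OR(0, 1) = 1
s6 = OR(s1, s5) = OR(0, 1) = 1
s7 = OR(s1, s6) = OR(0, 1) = 1
s8 = OR(s7, v) = OR(1, 1) = 1
So s7 = 1 and s8 = 1.

x=1 y=1 z=1 w=0 u=0 v=1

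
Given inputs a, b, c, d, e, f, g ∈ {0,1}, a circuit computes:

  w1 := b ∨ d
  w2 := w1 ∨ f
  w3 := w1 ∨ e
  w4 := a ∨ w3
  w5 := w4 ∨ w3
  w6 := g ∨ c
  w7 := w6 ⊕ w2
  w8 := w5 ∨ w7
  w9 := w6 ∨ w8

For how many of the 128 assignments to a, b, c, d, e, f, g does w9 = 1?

127

w9 = w6 ∨ w8 must be 1, so at least one of w6, w8 is 1.
Enumerating the 128 input combinations, 127 give w9 = 1 and 1 give w9 = 0.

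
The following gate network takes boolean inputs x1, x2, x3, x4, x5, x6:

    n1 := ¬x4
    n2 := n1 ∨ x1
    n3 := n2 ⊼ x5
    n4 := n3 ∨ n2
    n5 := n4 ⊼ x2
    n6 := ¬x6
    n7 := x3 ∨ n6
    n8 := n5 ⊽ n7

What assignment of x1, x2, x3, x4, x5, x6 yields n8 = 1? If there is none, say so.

n8 = n5 ⊽ n7 must be 1, so both n5 = 0 and n7 = 0.
Check with x1=0 x2=1 x3=0 x4=1 x5=1 x6=1:
n1 = ¬x4 = ¬1 = 0
n2 = n1 ∨ x1 = 0 ∨ 0 = 0
n3 = n2 ⊼ x5 = 0 ⊼ 1 = 1
n4 = n3 ∨ n2 = 1 ∨ 0 = 1
n5 = n4 ⊼ x2 = 1 ⊼ 1 = 0
n6 = ¬x6 = ¬1 = 0
n7 = x3 ∨ n6 = 0 ∨ 0 = 0
n8 = n5 ⊽ n7 = 0 ⊽ 0 = 1
So n8 = 1 as required.

x1=0 x2=1 x3=0 x4=1 x5=1 x6=1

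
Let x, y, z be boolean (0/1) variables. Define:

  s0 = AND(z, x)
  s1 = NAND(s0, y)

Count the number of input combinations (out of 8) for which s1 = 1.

7

s1 = NAND(s0, y) must be 1, so at least one of s0, y is 0.
Enumerating the 8 input combinations, 7 give s1 = 1 and 1 give s1 = 0.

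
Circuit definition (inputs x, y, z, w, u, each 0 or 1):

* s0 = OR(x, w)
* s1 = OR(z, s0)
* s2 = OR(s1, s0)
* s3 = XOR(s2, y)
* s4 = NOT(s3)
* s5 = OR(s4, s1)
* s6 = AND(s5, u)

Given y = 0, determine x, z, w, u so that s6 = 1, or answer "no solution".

s6 = AND(s5, u) must be 1, so both s5 = 1 and u = 1.
Check with y = 0 and x=0, z=1, w=1, u=1:
s0 = OR(x, w) = OR(0, 1) = 1
s1 = OR(z, s0) = OR(1, 1) = 1
s2 = OR(s1, s0) = OR(1, 1) = 1
s3 = XOR(s2, y) = XOR(1, 0) = 1
s4 = NOT(s3) = NOT 1 = 0
s5 = OR(s4, s1) = OR(0, 1) = 1
s6 = AND(s5, u) = AND(1, 1) = 1
So s6 = 1.

x=0, z=1, w=1, u=1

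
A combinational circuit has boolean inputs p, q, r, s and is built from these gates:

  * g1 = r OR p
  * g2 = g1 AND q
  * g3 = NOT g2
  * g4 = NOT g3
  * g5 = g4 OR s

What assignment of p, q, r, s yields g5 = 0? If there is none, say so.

p=1 q=0 r=0 s=0

Check with p=1 q=0 r=0 s=0:
g1 = r OR p = 0 OR 1 = 1
g2 = g1 AND q = 1 AND 0 = 0
g3 = NOT g2 = NOT 0 = 1
g4 = NOT g3 = NOT 1 = 0
g5 = g4 OR s = 0 OR 0 = 0
So g5 = 0 as required.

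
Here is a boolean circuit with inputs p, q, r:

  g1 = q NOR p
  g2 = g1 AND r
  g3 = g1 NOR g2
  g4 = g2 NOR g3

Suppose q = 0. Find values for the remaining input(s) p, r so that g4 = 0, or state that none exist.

p=1, r=0

g4 = g2 NOR g3 must be 0, so at least one of g2, g3 is 1.
Check with q = 0 and p=1, r=0:
g1 = q NOR p = 0 NOR 1 = 0
g2 = g1 AND r = 0 AND 0 = 0
g3 = g1 NOR g2 = 0 NOR 0 = 1
g4 = g2 NOR g3 = 0 NOR 1 = 0
So g4 = 0.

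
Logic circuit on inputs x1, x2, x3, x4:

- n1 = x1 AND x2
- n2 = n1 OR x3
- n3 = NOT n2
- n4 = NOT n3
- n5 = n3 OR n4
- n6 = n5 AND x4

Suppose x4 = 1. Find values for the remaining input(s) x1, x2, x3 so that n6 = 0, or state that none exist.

no solution exists

With x4 = 1 fixed, none of the 8 settings of x1, x2, x3 give n6 = 0.
For example, with x1=1, x2=1, x3=1:
n1 = x1 AND x2 = 1 AND 1 = 1
n2 = n1 OR x3 = 1 OR 1 = 1
n3 = NOT n2 = NOT 1 = 0
n4 = NOT n3 = NOT 0 = 1
n5 = n3 OR n4 = 0 OR 1 = 1
n6 = n5 AND x4 = 1 AND 1 = 1
giving n6 = 1 ≠ 0.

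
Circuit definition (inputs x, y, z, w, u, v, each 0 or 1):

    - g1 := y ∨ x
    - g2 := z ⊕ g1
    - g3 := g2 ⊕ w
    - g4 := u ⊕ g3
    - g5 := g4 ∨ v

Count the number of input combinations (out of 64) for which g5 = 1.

48

g5 = g4 ∨ v must be 1, so at least one of g4, v is 1.
Enumerating the 64 input combinations, 48 give g5 = 1 and 16 give g5 = 0.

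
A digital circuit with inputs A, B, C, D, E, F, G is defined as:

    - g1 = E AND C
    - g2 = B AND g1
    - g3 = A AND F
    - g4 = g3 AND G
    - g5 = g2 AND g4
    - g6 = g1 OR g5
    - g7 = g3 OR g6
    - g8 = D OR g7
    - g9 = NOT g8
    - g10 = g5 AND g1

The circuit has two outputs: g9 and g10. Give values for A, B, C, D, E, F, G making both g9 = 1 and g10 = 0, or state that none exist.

A=1, B=1, C=0, D=0, E=1, F=0, G=1

Check with A=1, B=1, C=0, D=0, E=1, F=0, G=1:
g1 = E AND C = 1 AND 0 = 0
g2 = B AND g1 = 1 AND 0 = 0
g3 = A AND F = 1 AND 0 = 0
g4 = g3 AND G = 0 AND 1 = 0
g5 = g2 AND g4 = 0 AND 0 = 0
g6 = g1 OR g5 = 0 OR 0 = 0
g7 = g3 OR g6 = 0 OR 0 = 0
g8 = D OR g7 = 0 OR 0 = 0
g9 = NOT g8 = NOT 0 = 1
g10 = g5 AND g1 = 0 AND 0 = 0
So g9 = 1 and g10 = 0.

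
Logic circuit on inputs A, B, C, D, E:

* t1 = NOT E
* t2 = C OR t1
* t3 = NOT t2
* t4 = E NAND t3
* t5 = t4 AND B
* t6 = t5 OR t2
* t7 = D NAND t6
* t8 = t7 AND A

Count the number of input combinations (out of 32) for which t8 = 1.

t8 = t7 AND A must be 1, so both t7 = 1 and A = 1.
t7 = D NAND t6 must be 1, so at least one of D, t6 is 0.
Enumerating the 32 input combinations, 10 give t8 = 1 and 22 give t8 = 0.

10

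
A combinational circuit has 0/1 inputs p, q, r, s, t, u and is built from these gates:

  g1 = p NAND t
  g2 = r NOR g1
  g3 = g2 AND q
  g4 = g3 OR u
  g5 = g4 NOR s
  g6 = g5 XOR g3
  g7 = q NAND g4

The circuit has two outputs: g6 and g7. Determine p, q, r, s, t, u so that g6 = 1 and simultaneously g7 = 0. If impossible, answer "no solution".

p=1 q=1 r=0 s=0 t=1 u=1

Check with p=1 q=1 r=0 s=0 t=1 u=1:
g1 = p NAND t = 1 NAND 1 = 0
g2 = r NOR g1 = 0 NOR 0 = 1
g3 = g2 AND q = 1 AND 1 = 1
g4 = g3 OR u = 1 OR 1 = 1
g5 = g4 NOR s = 1 NOR 0 = 0
g6 = g5 XOR g3 = 0 XOR 1 = 1
g7 = q NAND g4 = 1 NAND 1 = 0
So g6 = 1 and g7 = 0.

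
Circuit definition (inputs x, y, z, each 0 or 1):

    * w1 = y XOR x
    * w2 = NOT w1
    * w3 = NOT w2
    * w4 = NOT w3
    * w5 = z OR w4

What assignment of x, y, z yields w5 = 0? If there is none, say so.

w5 = z OR w4 must be 0, so both z = 0 and w4 = 0.
w4 = NOT w3 must be 0, so w3 = 1.
Check with x=1, y=0, z=0:
w1 = y XOR x = 0 XOR 1 = 1
w2 = NOT w1 = NOT 1 = 0
w3 = NOT w2 = NOT 0 = 1
w4 = NOT w3 = NOT 1 = 0
w5 = z OR w4 = 0 OR 0 = 0
So w5 = 0 as required.

x=1, y=0, z=0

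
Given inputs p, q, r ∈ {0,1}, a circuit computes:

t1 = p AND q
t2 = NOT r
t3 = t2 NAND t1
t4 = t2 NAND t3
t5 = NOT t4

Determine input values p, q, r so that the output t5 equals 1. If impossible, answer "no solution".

p=0 q=1 r=0

t5 = NOT t4 must be 1, so t4 = 0.
Check with p=0 q=1 r=0:
t1 = p AND q = 0 AND 1 = 0
t2 = NOT r = NOT 0 = 1
t3 = t2 NAND t1 = 1 NAND 0 = 1
t4 = t2 NAND t3 = 1 NAND 1 = 0
t5 = NOT t4 = NOT 0 = 1
So t5 = 1 as required.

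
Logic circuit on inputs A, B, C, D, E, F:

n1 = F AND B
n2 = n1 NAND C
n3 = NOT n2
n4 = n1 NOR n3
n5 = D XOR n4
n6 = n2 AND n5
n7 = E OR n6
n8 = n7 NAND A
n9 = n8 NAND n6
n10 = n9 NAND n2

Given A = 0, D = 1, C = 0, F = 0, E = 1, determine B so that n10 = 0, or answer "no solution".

B=0

Check with A = 0, D = 1, C = 0, F = 0, E = 1 and B=0:
n1 = F AND B = 0 AND 0 = 0
n2 = n1 NAND C = 0 NAND 0 = 1
n3 = NOT n2 = NOT 1 = 0
n4 = n1 NOR n3 = 0 NOR 0 = 1
n5 = D XOR n4 = 1 XOR 1 = 0
n6 = n2 AND n5 = 1 AND 0 = 0
n7 = E OR n6 = 1 OR 0 = 1
n8 = n7 NAND A = 1 NAND 0 = 1
n9 = n8 NAND n6 = 1 NAND 0 = 1
n10 = n9 NAND n2 = 1 NAND 1 = 0
So n10 = 0.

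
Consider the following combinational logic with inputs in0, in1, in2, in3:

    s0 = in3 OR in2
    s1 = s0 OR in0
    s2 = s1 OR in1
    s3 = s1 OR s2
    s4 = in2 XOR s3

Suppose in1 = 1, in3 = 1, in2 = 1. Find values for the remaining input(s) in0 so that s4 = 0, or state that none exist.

in0=0

s4 = in2 XOR s3 must be 0, so in2 and s3 are equal.
Check with in1 = 1, in3 = 1, in2 = 1 and in0=0:
s0 = in3 OR in2 = 1 OR 1 = 1
s1 = s0 OR in0 = 1 OR 0 = 1
s2 = s1 OR in1 = 1 OR 1 = 1
s3 = s1 OR s2 = 1 OR 1 = 1
s4 = in2 XOR s3 = 1 XOR 1 = 0
So s4 = 0.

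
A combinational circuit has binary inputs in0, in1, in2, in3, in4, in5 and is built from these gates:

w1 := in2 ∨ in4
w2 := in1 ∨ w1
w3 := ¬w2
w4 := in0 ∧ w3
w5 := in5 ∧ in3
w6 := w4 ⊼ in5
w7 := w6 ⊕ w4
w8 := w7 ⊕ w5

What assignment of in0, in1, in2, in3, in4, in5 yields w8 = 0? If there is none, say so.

w8 = w7 ⊕ w5 must be 0, so w7 and w5 are equal.
Check with in0=1, in1=0, in2=1, in3=1, in4=1, in5=1:
w1 = in2 ∨ in4 = 1 ∨ 1 = 1
w2 = in1 ∨ w1 = 0 ∨ 1 = 1
w3 = ¬w2 = ¬1 = 0
w4 = in0 ∧ w3 = 1 ∧ 0 = 0
w5 = in5 ∧ in3 = 1 ∧ 1 = 1
w6 = w4 ⊼ in5 = 0 ⊼ 1 = 1
w7 = w6 ⊕ w4 = 1 ⊕ 0 = 1
w8 = w7 ⊕ w5 = 1 ⊕ 1 = 0
So w8 = 0 as required.

in0=1, in1=0, in2=1, in3=1, in4=1, in5=1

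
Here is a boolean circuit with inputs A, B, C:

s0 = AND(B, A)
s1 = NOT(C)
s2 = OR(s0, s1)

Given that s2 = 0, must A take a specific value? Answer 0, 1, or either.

either

Both values of A occur among assignments with s2 = 0:
  A=0: A=0, B=0, C=1
  A=1: A=1, B=0, C=1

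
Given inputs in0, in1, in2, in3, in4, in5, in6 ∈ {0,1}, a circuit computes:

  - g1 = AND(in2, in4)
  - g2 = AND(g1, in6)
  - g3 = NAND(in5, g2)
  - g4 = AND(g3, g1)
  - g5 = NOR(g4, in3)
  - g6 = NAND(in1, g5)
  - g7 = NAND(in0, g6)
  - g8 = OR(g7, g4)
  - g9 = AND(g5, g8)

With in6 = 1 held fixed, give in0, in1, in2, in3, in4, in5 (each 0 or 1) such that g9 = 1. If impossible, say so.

in0=0, in1=0, in2=1, in3=0, in4=0, in5=0

Check with in6 = 1 and in0=0, in1=0, in2=1, in3=0, in4=0, in5=0:
g1 = AND(in2, in4) = AND(1, 0) = 0
g2 = AND(g1, in6) = AND(0, 1) = 0
g3 = NAND(in5, g2) = NAND(0, 0) = 1
g4 = AND(g3, g1) = AND(1, 0) = 0
g5 = NOR(g4, in3) = NOR(0, 0) = 1
g6 = NAND(in1, g5) = NAND(0, 1) = 1
g7 = NAND(in0, g6) = NAND(0, 1) = 1
g8 = OR(g7, g4) = OR(1, 0) = 1
g9 = AND(g5, g8) = AND(1, 1) = 1
So g9 = 1.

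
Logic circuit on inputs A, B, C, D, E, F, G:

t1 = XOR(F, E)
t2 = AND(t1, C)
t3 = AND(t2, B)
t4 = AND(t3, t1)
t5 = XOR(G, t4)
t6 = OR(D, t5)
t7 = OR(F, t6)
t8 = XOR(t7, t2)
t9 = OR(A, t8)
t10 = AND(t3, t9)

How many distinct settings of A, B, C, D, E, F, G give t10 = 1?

t10 = AND(t3, t9) must be 1, so both t3 = 1 and t9 = 1.
t3 = AND(t2, B) must be 1, so both t2 = 1 and B = 1.
t9 = OR(A, t8) must be 1, so at least one of A, t8 is 1.
Enumerating the 128 input combinations, 9 give t10 = 1 and 119 give t10 = 0.

9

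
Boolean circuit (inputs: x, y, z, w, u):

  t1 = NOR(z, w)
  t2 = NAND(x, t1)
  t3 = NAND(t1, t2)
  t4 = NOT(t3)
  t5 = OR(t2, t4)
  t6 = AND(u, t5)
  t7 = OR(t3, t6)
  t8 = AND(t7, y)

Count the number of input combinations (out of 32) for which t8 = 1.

t8 = AND(t7, y) must be 1, so both t7 = 1 and y = 1.
t7 = OR(t3, t6) must be 1, so at least one of t3, t6 is 1.
Enumerating the 32 input combinations, 15 give t8 = 1 and 17 give t8 = 0.

15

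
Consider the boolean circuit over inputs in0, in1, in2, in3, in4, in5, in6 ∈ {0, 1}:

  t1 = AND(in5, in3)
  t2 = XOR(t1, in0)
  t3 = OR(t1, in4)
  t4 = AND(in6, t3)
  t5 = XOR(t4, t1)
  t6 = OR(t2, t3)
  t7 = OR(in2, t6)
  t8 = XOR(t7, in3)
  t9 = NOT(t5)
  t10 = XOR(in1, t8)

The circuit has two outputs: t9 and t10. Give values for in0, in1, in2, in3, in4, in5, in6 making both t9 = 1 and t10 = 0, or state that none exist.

Check with in0=0 in1=1 in2=1 in3=0 in4=1 in5=0 in6=0:
t1 = AND(in5, in3) = AND(0, 0) = 0
t2 = XOR(t1, in0) = XOR(0, 0) = 0
t3 = OR(t1, in4) = OR(0, 1) = 1
t4 = AND(in6, t3) = AND(0, 1) = 0
t5 = XOR(t4, t1) = XOR(0, 0) = 0
t6 = OR(t2, t3) = OR(0, 1) = 1
t7 = OR(in2, t6) = OR(1, 1) = 1
t8 = XOR(t7, in3) = XOR(1, 0) = 1
t9 = NOT(t5) = NOT 0 = 1
t10 = XOR(in1, t8) = XOR(1, 1) = 0
So t9 = 1 and t10 = 0.

in0=0 in1=1 in2=1 in3=0 in4=1 in5=0 in6=0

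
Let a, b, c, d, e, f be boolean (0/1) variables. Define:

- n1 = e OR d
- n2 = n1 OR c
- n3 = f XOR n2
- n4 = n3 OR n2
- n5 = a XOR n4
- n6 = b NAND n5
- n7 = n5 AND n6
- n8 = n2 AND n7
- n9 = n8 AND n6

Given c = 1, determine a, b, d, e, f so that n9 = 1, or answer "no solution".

n9 = n8 AND n6 must be 1, so both n8 = 1 and n6 = 1.
Check with c = 1 and a=0, b=0, d=0, e=0, f=0:
n1 = e OR d = 0 OR 0 = 0
n2 = n1 OR c = 0 OR 1 = 1
n3 = f XOR n2 = 0 XOR 1 = 1
n4 = n3 OR n2 = 1 OR 1 = 1
n5 = a XOR n4 = 0 XOR 1 = 1
n6 = b NAND n5 = 0 NAND 1 = 1
n7 = n5 AND n6 = 1 AND 1 = 1
n8 = n2 AND n7 = 1 AND 1 = 1
n9 = n8 AND n6 = 1 AND 1 = 1
So n9 = 1.

a=0, b=0, d=0, e=0, f=0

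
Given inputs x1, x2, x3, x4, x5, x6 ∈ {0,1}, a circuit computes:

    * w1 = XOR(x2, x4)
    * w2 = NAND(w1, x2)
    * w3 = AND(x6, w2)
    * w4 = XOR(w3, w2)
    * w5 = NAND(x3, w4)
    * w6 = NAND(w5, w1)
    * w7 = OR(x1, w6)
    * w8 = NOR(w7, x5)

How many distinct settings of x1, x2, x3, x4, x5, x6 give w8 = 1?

w8 = NOR(w7, x5) must be 1, so both w7 = 0 and x5 = 0.
w7 = OR(x1, w6) must be 0, so both x1 = 0 and w6 = 0.
Enumerating the 64 input combinations, 7 give w8 = 1 and 57 give w8 = 0.

7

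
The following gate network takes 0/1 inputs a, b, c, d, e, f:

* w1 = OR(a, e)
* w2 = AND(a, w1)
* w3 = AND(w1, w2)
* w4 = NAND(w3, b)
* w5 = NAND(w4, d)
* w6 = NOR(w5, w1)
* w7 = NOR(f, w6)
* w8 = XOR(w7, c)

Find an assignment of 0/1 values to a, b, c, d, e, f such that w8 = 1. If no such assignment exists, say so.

a=0 b=0 c=1 d=1 e=0 f=1

w8 = XOR(w7, c) must be 1, so w7 and c differ.
Check with a=0 b=0 c=1 d=1 e=0 f=1:
w1 = OR(a, e) = OR(0, 0) = 0
w2 = AND(a, w1) = AND(0, 0) = 0
w3 = AND(w1, w2) = AND(0, 0) = 0
w4 = NAND(w3, b) = NAND(0, 0) = 1
w5 = NAND(w4, d) = NAND(1, 1) = 0
w6 = NOR(w5, w1) = NOR(0, 0) = 1
w7 = NOR(f, w6) = NOR(1, 1) = 0
w8 = XOR(w7, c) = XOR(0, 1) = 1
So w8 = 1 as required.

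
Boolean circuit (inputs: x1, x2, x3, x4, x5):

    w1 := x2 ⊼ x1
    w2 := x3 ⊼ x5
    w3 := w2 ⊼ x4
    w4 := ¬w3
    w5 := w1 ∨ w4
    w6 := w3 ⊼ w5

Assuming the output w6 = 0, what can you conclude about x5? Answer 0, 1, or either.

Both values of x5 occur among assignments with w6 = 0:
  x5=0: x1=0, x2=0, x3=0, x4=0, x5=0
  x5=1: x1=0, x2=0, x3=0, x4=0, x5=1

either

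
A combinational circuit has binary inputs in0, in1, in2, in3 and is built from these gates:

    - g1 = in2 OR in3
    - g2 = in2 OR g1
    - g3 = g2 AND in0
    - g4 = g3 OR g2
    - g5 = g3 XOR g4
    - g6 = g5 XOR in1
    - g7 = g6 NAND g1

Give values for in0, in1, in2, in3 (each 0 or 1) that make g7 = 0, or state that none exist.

g7 = g6 NAND g1 must be 0, so both g6 = 1 and g1 = 1.
Check with in0=1, in1=1, in2=1, in3=0:
g1 = in2 OR in3 = 1 OR 0 = 1
g2 = in2 OR g1 = 1 OR 1 = 1
g3 = g2 AND in0 = 1 AND 1 = 1
g4 = g3 OR g2 = 1 OR 1 = 1
g5 = g3 XOR g4 = 1 XOR 1 = 0
g6 = g5 XOR in1 = 0 XOR 1 = 1
g7 = g6 NAND g1 = 1 NAND 1 = 0
So g7 = 0 as required.

in0=1, in1=1, in2=1, in3=0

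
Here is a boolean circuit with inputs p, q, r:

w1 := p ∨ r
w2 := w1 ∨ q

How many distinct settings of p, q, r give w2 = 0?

w2 = w1 ∨ q must be 0, so both w1 = 0 and q = 0.
Satisfying assignments:
  p=0, q=0, r=0

1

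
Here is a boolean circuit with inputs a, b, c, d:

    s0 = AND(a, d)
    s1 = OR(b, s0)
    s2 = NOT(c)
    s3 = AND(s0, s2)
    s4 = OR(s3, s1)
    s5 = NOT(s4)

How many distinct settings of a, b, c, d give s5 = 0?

s5 = NOT(s4) must be 0, so s4 = 1.
Enumerating the 16 input combinations, 10 give s5 = 0 and 6 give s5 = 1.

10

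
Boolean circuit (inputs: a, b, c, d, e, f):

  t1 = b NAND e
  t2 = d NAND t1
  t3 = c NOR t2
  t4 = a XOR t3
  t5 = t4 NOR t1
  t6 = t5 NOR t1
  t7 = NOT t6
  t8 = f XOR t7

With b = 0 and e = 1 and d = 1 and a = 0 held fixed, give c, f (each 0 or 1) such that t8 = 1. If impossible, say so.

t8 = f XOR t7 must be 1, so f and t7 differ.
Check with b = 0 and e = 1 and d = 1 and a = 0 and c=0, f=0:
t1 = b NAND e = 0 NAND 1 = 1
t2 = d NAND t1 = 1 NAND 1 = 0
t3 = c NOR t2 = 0 NOR 0 = 1
t4 = a XOR t3 = 0 XOR 1 = 1
t5 = t4 NOR t1 = 1 NOR 1 = 0
t6 = t5 NOR t1 = 0 NOR 1 = 0
t7 = NOT t6 = NOT 0 = 1
t8 = f XOR t7 = 0 XOR 1 = 1
So t8 = 1.

c=0, f=0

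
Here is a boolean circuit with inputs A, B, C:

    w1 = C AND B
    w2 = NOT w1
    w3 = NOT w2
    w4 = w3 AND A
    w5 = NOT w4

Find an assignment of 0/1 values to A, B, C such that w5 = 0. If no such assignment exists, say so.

w5 = NOT w4 must be 0, so w4 = 1.
Check with A=1, B=1, C=1:
w1 = C AND B = 1 AND 1 = 1
w2 = NOT w1 = NOT 1 = 0
w3 = NOT w2 = NOT 0 = 1
w4 = w3 AND A = 1 AND 1 = 1
w5 = NOT w4 = NOT 1 = 0
So w5 = 0 as required.

A=1, B=1, C=1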